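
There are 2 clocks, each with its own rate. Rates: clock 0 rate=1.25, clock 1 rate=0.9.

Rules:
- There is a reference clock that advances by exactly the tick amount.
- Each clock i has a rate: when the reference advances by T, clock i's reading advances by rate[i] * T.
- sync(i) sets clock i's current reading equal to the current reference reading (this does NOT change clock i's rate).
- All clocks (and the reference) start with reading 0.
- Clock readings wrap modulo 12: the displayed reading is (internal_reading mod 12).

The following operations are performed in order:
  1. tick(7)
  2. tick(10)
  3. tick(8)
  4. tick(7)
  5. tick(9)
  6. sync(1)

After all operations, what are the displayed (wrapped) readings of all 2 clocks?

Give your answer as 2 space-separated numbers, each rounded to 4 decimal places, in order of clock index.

After op 1 tick(7): ref=7.0000 raw=[8.7500 6.3000]
After op 2 tick(10): ref=17.0000 raw=[21.2500 15.3000]
After op 3 tick(8): ref=25.0000 raw=[31.2500 22.5000]
After op 4 tick(7): ref=32.0000 raw=[40.0000 28.8000]
After op 5 tick(9): ref=41.0000 raw=[51.2500 36.9000]
After op 6 sync(1): ref=41.0000 raw=[51.2500 41.0000]
Wrap final raw readings (mod 12): 51.2500 mod 12 = 3.2500; 41.0000 mod 12 = 5.0000

Answer: 3.2500 5.0000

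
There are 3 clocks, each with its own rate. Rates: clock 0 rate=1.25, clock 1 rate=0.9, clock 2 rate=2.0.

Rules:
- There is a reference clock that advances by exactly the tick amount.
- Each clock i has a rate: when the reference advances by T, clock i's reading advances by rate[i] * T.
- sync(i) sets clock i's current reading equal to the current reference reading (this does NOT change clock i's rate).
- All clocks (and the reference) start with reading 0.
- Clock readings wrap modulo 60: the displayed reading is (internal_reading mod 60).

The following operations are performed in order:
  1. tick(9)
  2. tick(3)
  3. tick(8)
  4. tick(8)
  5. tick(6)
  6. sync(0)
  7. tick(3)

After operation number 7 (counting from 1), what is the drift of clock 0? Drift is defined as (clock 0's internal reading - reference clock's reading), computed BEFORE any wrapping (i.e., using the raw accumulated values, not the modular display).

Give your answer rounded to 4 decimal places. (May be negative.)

After op 1 tick(9): ref=9.0000 raw=[11.2500 8.1000 18.0000]
After op 2 tick(3): ref=12.0000 raw=[15.0000 10.8000 24.0000]
After op 3 tick(8): ref=20.0000 raw=[25.0000 18.0000 40.0000]
After op 4 tick(8): ref=28.0000 raw=[35.0000 25.2000 56.0000]
After op 5 tick(6): ref=34.0000 raw=[42.5000 30.6000 68.0000]
After op 6 sync(0): ref=34.0000 raw=[34.0000 30.6000 68.0000]
After op 7 tick(3): ref=37.0000 raw=[37.7500 33.3000 74.0000]
Drift of clock 0 after op 7: 37.7500 - 37.0000 = 0.7500

Answer: 0.7500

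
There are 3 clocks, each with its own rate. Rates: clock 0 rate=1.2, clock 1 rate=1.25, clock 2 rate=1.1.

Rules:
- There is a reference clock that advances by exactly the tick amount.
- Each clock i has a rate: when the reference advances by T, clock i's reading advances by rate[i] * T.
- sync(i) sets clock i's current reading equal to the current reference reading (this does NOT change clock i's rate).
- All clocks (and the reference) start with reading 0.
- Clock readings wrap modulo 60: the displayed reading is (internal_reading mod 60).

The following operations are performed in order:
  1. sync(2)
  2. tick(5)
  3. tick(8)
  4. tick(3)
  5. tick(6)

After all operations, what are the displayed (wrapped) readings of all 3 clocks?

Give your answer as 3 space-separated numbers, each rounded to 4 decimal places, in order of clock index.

Answer: 26.4000 27.5000 24.2000

Derivation:
After op 1 sync(2): ref=0.0000 raw=[0.0000 0.0000 0.0000]
After op 2 tick(5): ref=5.0000 raw=[6.0000 6.2500 5.5000]
After op 3 tick(8): ref=13.0000 raw=[15.6000 16.2500 14.3000]
After op 4 tick(3): ref=16.0000 raw=[19.2000 20.0000 17.6000]
After op 5 tick(6): ref=22.0000 raw=[26.4000 27.5000 24.2000]
Wrap final raw readings (mod 60): 26.4000 mod 60 = 26.4000; 27.5000 mod 60 = 27.5000; 24.2000 mod 60 = 24.2000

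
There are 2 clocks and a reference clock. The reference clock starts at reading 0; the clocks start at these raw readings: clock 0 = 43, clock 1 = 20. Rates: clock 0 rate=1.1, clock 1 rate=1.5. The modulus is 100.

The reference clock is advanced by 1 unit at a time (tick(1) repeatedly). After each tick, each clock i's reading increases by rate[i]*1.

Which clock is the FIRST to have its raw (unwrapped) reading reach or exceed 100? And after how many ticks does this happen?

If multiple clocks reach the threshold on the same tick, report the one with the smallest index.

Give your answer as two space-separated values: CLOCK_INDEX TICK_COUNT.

Answer: 0 52

Derivation:
clock 0: start=43, rate=1.1, needs 100-43 = 57; ticks = ceil(57/1.1) = ceil(51.8182) = 52; reading at tick 52 = 43 + 1.1*52 = 100.2000
clock 1: start=20, rate=1.5, needs 100-20 = 80; ticks = ceil(80/1.5) = ceil(53.3333) = 54; reading at tick 54 = 20 + 1.5*54 = 101.0000
Minimum tick count = 52; winners = [0]; smallest index = 0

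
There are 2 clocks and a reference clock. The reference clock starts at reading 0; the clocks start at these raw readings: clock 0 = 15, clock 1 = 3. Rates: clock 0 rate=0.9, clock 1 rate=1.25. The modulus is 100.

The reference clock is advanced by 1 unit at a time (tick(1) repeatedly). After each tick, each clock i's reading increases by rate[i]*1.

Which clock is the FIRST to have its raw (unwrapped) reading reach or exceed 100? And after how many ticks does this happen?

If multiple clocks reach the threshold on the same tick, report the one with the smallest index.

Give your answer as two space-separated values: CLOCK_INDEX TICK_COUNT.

Answer: 1 78

Derivation:
clock 0: start=15, rate=0.9, needs 100-15 = 85; ticks = ceil(85/0.9) = ceil(94.4444) = 95; reading at tick 95 = 15 + 0.9*95 = 100.5000
clock 1: start=3, rate=1.25, needs 100-3 = 97; ticks = ceil(97/1.25) = ceil(77.6000) = 78; reading at tick 78 = 3 + 1.25*78 = 100.5000
Minimum tick count = 78; winners = [1]; smallest index = 1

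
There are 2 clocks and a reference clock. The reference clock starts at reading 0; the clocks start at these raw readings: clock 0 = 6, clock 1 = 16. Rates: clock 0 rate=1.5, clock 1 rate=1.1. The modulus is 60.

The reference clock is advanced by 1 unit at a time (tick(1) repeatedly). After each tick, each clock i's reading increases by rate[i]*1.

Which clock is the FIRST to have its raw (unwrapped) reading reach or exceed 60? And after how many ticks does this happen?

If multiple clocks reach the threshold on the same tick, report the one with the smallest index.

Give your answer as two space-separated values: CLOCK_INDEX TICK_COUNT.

clock 0: start=6, rate=1.5, needs 60-6 = 54; ticks = ceil(54/1.5) = ceil(36.0000) = 36; reading at tick 36 = 6 + 1.5*36 = 60.0000
clock 1: start=16, rate=1.1, needs 60-16 = 44; ticks = ceil(44/1.1) = ceil(40.0000) = 40; reading at tick 40 = 16 + 1.1*40 = 60.0000
Minimum tick count = 36; winners = [0]; smallest index = 0

Answer: 0 36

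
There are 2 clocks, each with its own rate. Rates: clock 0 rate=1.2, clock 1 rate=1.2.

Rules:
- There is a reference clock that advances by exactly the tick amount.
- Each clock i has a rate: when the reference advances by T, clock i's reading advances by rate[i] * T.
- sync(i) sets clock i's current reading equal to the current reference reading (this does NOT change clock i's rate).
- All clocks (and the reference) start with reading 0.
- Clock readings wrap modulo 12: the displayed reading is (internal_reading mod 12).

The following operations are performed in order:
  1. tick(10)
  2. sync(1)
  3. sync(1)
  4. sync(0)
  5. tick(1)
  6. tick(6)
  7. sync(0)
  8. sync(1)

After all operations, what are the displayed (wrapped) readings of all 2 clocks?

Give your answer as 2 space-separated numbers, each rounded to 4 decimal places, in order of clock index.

Answer: 5.0000 5.0000

Derivation:
After op 1 tick(10): ref=10.0000 raw=[12.0000 12.0000]
After op 2 sync(1): ref=10.0000 raw=[12.0000 10.0000]
After op 3 sync(1): ref=10.0000 raw=[12.0000 10.0000]
After op 4 sync(0): ref=10.0000 raw=[10.0000 10.0000]
After op 5 tick(1): ref=11.0000 raw=[11.2000 11.2000]
After op 6 tick(6): ref=17.0000 raw=[18.4000 18.4000]
After op 7 sync(0): ref=17.0000 raw=[17.0000 18.4000]
After op 8 sync(1): ref=17.0000 raw=[17.0000 17.0000]
Wrap final raw readings (mod 12): 17.0000 mod 12 = 5.0000; 17.0000 mod 12 = 5.0000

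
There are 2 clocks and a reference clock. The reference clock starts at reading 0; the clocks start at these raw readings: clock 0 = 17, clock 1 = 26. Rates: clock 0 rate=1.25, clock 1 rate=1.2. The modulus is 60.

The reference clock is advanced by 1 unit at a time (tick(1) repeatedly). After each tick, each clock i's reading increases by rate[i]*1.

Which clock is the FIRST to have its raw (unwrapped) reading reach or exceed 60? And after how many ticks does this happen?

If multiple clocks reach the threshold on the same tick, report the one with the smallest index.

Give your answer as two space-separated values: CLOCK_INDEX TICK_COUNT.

Answer: 1 29

Derivation:
clock 0: start=17, rate=1.25, needs 60-17 = 43; ticks = ceil(43/1.25) = ceil(34.4000) = 35; reading at tick 35 = 17 + 1.25*35 = 60.7500
clock 1: start=26, rate=1.2, needs 60-26 = 34; ticks = ceil(34/1.2) = ceil(28.3333) = 29; reading at tick 29 = 26 + 1.2*29 = 60.8000
Minimum tick count = 29; winners = [1]; smallest index = 1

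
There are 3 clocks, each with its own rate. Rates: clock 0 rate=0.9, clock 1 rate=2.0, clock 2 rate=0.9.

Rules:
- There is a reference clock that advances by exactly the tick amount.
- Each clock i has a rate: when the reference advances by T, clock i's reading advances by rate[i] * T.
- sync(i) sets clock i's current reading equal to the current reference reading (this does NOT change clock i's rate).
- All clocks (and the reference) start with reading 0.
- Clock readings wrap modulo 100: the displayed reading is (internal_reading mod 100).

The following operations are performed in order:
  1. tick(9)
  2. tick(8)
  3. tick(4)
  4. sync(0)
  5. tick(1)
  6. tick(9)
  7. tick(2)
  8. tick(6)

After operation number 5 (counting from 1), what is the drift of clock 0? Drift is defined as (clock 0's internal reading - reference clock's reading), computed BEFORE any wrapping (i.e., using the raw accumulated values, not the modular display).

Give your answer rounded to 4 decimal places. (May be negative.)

Answer: -0.1000

Derivation:
After op 1 tick(9): ref=9.0000 raw=[8.1000 18.0000 8.1000]
After op 2 tick(8): ref=17.0000 raw=[15.3000 34.0000 15.3000]
After op 3 tick(4): ref=21.0000 raw=[18.9000 42.0000 18.9000]
After op 4 sync(0): ref=21.0000 raw=[21.0000 42.0000 18.9000]
After op 5 tick(1): ref=22.0000 raw=[21.9000 44.0000 19.8000]
Drift of clock 0 after op 5: 21.9000 - 22.0000 = -0.1000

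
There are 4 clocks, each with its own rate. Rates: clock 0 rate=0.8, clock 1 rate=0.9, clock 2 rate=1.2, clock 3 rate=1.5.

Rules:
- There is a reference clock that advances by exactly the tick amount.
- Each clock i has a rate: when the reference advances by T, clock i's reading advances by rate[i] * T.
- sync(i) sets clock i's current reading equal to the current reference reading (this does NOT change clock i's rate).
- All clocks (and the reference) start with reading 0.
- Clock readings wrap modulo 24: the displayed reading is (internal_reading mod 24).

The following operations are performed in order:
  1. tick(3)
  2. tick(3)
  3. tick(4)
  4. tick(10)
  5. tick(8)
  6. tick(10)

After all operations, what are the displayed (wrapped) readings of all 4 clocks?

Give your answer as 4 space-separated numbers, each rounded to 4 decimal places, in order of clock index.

Answer: 6.4000 10.2000 21.6000 9.0000

Derivation:
After op 1 tick(3): ref=3.0000 raw=[2.4000 2.7000 3.6000 4.5000]
After op 2 tick(3): ref=6.0000 raw=[4.8000 5.4000 7.2000 9.0000]
After op 3 tick(4): ref=10.0000 raw=[8.0000 9.0000 12.0000 15.0000]
After op 4 tick(10): ref=20.0000 raw=[16.0000 18.0000 24.0000 30.0000]
After op 5 tick(8): ref=28.0000 raw=[22.4000 25.2000 33.6000 42.0000]
After op 6 tick(10): ref=38.0000 raw=[30.4000 34.2000 45.6000 57.0000]
Wrap final raw readings (mod 24): 30.4000 mod 24 = 6.4000; 34.2000 mod 24 = 10.2000; 45.6000 mod 24 = 21.6000; 57.0000 mod 24 = 9.0000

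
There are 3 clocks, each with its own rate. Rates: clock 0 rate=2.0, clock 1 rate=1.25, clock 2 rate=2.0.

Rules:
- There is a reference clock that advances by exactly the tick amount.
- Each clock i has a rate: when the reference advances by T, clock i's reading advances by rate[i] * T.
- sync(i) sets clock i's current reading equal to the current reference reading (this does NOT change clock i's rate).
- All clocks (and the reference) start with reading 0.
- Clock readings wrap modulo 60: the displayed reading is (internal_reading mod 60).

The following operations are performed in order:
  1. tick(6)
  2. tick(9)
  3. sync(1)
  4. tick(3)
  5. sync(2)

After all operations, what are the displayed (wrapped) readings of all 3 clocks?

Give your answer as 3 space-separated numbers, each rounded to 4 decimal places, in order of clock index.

Answer: 36.0000 18.7500 18.0000

Derivation:
After op 1 tick(6): ref=6.0000 raw=[12.0000 7.5000 12.0000]
After op 2 tick(9): ref=15.0000 raw=[30.0000 18.7500 30.0000]
After op 3 sync(1): ref=15.0000 raw=[30.0000 15.0000 30.0000]
After op 4 tick(3): ref=18.0000 raw=[36.0000 18.7500 36.0000]
After op 5 sync(2): ref=18.0000 raw=[36.0000 18.7500 18.0000]
Wrap final raw readings (mod 60): 36.0000 mod 60 = 36.0000; 18.7500 mod 60 = 18.7500; 18.0000 mod 60 = 18.0000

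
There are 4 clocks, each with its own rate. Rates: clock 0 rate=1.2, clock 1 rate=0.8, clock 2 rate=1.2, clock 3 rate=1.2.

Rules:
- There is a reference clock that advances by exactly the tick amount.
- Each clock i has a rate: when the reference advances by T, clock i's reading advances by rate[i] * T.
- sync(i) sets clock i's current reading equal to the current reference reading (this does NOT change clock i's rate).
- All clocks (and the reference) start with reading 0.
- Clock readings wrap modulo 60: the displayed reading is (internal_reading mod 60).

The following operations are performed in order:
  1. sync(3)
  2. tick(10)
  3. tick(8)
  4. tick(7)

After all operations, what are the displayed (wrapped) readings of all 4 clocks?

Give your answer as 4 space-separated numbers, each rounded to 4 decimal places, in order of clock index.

After op 1 sync(3): ref=0.0000 raw=[0.0000 0.0000 0.0000 0.0000]
After op 2 tick(10): ref=10.0000 raw=[12.0000 8.0000 12.0000 12.0000]
After op 3 tick(8): ref=18.0000 raw=[21.6000 14.4000 21.6000 21.6000]
After op 4 tick(7): ref=25.0000 raw=[30.0000 20.0000 30.0000 30.0000]
Wrap final raw readings (mod 60): 30.0000 mod 60 = 30.0000; 20.0000 mod 60 = 20.0000; 30.0000 mod 60 = 30.0000; 30.0000 mod 60 = 30.0000

Answer: 30.0000 20.0000 30.0000 30.0000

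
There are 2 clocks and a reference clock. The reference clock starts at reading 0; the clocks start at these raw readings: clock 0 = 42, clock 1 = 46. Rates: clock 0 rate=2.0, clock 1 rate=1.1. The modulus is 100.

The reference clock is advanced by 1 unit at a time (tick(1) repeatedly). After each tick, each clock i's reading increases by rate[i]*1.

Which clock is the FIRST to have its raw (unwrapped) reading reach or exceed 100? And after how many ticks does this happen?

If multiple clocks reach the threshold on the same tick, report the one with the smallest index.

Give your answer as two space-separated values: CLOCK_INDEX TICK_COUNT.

clock 0: start=42, rate=2.0, needs 100-42 = 58; ticks = ceil(58/2.0) = ceil(29.0000) = 29; reading at tick 29 = 42 + 2.0*29 = 100.0000
clock 1: start=46, rate=1.1, needs 100-46 = 54; ticks = ceil(54/1.1) = ceil(49.0909) = 50; reading at tick 50 = 46 + 1.1*50 = 101.0000
Minimum tick count = 29; winners = [0]; smallest index = 0

Answer: 0 29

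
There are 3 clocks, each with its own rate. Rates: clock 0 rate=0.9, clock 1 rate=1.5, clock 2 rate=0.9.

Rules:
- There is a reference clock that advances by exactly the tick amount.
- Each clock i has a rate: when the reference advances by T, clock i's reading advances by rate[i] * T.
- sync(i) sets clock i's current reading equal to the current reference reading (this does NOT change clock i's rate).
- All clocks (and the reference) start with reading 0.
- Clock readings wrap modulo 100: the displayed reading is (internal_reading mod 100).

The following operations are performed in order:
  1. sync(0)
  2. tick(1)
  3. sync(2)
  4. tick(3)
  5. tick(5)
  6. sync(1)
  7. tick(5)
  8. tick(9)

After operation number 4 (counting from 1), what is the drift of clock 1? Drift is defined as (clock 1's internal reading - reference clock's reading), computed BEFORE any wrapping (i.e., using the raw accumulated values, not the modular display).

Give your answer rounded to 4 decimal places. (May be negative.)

After op 1 sync(0): ref=0.0000 raw=[0.0000 0.0000 0.0000]
After op 2 tick(1): ref=1.0000 raw=[0.9000 1.5000 0.9000]
After op 3 sync(2): ref=1.0000 raw=[0.9000 1.5000 1.0000]
After op 4 tick(3): ref=4.0000 raw=[3.6000 6.0000 3.7000]
Drift of clock 1 after op 4: 6.0000 - 4.0000 = 2.0000

Answer: 2.0000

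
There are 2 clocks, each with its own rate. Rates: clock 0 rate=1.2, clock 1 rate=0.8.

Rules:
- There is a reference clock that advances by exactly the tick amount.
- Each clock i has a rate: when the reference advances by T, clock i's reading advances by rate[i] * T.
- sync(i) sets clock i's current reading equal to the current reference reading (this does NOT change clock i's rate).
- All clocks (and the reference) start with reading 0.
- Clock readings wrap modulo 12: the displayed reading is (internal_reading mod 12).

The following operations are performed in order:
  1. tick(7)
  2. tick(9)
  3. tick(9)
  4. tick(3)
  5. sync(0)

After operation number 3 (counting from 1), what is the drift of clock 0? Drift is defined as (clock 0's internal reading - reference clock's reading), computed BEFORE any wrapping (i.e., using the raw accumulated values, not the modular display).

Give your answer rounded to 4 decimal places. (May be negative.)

Answer: 5.0000

Derivation:
After op 1 tick(7): ref=7.0000 raw=[8.4000 5.6000]
After op 2 tick(9): ref=16.0000 raw=[19.2000 12.8000]
After op 3 tick(9): ref=25.0000 raw=[30.0000 20.0000]
Drift of clock 0 after op 3: 30.0000 - 25.0000 = 5.0000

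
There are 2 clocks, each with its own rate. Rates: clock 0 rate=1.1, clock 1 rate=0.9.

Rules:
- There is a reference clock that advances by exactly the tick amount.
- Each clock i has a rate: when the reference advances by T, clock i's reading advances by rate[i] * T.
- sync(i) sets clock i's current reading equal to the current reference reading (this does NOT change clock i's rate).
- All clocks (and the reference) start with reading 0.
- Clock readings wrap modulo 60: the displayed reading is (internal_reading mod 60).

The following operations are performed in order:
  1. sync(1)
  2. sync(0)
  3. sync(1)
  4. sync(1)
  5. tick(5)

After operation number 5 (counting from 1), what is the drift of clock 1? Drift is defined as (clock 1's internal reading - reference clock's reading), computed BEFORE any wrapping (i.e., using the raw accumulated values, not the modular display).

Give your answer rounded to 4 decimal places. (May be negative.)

Answer: -0.5000

Derivation:
After op 1 sync(1): ref=0.0000 raw=[0.0000 0.0000]
After op 2 sync(0): ref=0.0000 raw=[0.0000 0.0000]
After op 3 sync(1): ref=0.0000 raw=[0.0000 0.0000]
After op 4 sync(1): ref=0.0000 raw=[0.0000 0.0000]
After op 5 tick(5): ref=5.0000 raw=[5.5000 4.5000]
Drift of clock 1 after op 5: 4.5000 - 5.0000 = -0.5000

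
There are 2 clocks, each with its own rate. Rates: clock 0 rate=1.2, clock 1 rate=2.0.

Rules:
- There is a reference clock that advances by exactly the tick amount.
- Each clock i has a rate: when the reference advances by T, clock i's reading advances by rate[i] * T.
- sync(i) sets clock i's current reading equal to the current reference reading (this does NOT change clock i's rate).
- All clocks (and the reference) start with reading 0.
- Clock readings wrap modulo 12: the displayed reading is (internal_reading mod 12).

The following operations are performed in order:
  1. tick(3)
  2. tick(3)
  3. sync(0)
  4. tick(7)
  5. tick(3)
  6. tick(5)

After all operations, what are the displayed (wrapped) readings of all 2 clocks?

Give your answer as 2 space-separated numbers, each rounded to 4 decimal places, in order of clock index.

Answer: 0.0000 6.0000

Derivation:
After op 1 tick(3): ref=3.0000 raw=[3.6000 6.0000]
After op 2 tick(3): ref=6.0000 raw=[7.2000 12.0000]
After op 3 sync(0): ref=6.0000 raw=[6.0000 12.0000]
After op 4 tick(7): ref=13.0000 raw=[14.4000 26.0000]
After op 5 tick(3): ref=16.0000 raw=[18.0000 32.0000]
After op 6 tick(5): ref=21.0000 raw=[24.0000 42.0000]
Wrap final raw readings (mod 12): 24.0000 mod 12 = 0.0000; 42.0000 mod 12 = 6.0000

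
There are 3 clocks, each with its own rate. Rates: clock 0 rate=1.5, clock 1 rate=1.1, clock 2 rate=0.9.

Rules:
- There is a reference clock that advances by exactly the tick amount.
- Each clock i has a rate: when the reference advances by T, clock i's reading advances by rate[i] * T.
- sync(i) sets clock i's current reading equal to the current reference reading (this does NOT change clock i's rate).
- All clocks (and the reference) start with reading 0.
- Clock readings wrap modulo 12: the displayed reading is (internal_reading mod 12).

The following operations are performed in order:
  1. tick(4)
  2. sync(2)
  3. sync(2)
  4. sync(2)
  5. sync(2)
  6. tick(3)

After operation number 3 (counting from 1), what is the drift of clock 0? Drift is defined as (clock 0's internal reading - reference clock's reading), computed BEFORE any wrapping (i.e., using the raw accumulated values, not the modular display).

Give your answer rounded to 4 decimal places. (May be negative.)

Answer: 2.0000

Derivation:
After op 1 tick(4): ref=4.0000 raw=[6.0000 4.4000 3.6000]
After op 2 sync(2): ref=4.0000 raw=[6.0000 4.4000 4.0000]
After op 3 sync(2): ref=4.0000 raw=[6.0000 4.4000 4.0000]
Drift of clock 0 after op 3: 6.0000 - 4.0000 = 2.0000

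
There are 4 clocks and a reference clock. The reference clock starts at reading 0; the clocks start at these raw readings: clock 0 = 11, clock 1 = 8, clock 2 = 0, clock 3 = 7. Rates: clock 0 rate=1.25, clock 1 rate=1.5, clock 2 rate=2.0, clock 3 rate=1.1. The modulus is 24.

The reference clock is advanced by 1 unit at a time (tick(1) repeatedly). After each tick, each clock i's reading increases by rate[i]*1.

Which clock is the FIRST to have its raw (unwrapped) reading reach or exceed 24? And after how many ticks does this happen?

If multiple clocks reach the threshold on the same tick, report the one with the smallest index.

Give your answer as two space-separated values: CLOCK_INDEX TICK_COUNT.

Answer: 0 11

Derivation:
clock 0: start=11, rate=1.25, needs 24-11 = 13; ticks = ceil(13/1.25) = ceil(10.4000) = 11; reading at tick 11 = 11 + 1.25*11 = 24.7500
clock 1: start=8, rate=1.5, needs 24-8 = 16; ticks = ceil(16/1.5) = ceil(10.6667) = 11; reading at tick 11 = 8 + 1.5*11 = 24.5000
clock 2: start=0, rate=2.0, needs 24-0 = 24; ticks = ceil(24/2.0) = ceil(12.0000) = 12; reading at tick 12 = 0 + 2.0*12 = 24.0000
clock 3: start=7, rate=1.1, needs 24-7 = 17; ticks = ceil(17/1.1) = ceil(15.4545) = 16; reading at tick 16 = 7 + 1.1*16 = 24.6000
Minimum tick count = 11; winners = [0, 1]; smallest index = 0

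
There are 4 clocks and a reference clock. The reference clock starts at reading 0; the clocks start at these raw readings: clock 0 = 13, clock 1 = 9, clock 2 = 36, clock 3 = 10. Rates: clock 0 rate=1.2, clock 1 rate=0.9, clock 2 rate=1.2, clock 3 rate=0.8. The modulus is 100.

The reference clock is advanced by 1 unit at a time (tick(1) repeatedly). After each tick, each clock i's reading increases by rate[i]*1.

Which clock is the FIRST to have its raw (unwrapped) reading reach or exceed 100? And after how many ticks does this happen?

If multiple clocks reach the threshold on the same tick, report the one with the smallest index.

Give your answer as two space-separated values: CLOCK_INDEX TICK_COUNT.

Answer: 2 54

Derivation:
clock 0: start=13, rate=1.2, needs 100-13 = 87; ticks = ceil(87/1.2) = ceil(72.5000) = 73; reading at tick 73 = 13 + 1.2*73 = 100.6000
clock 1: start=9, rate=0.9, needs 100-9 = 91; ticks = ceil(91/0.9) = ceil(101.1111) = 102; reading at tick 102 = 9 + 0.9*102 = 100.8000
clock 2: start=36, rate=1.2, needs 100-36 = 64; ticks = ceil(64/1.2) = ceil(53.3333) = 54; reading at tick 54 = 36 + 1.2*54 = 100.8000
clock 3: start=10, rate=0.8, needs 100-10 = 90; ticks = ceil(90/0.8) = ceil(112.5000) = 113; reading at tick 113 = 10 + 0.8*113 = 100.4000
Minimum tick count = 54; winners = [2]; smallest index = 2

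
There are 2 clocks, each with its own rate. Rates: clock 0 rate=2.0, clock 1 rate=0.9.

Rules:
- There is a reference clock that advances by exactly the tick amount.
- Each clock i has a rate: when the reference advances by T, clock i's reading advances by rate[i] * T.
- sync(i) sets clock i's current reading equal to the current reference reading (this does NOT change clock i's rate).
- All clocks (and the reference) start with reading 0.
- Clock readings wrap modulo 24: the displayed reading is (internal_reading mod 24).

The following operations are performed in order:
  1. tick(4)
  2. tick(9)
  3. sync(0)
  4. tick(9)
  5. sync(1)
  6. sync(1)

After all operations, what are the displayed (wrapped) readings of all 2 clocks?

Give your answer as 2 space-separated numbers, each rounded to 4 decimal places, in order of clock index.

Answer: 7.0000 22.0000

Derivation:
After op 1 tick(4): ref=4.0000 raw=[8.0000 3.6000]
After op 2 tick(9): ref=13.0000 raw=[26.0000 11.7000]
After op 3 sync(0): ref=13.0000 raw=[13.0000 11.7000]
After op 4 tick(9): ref=22.0000 raw=[31.0000 19.8000]
After op 5 sync(1): ref=22.0000 raw=[31.0000 22.0000]
After op 6 sync(1): ref=22.0000 raw=[31.0000 22.0000]
Wrap final raw readings (mod 24): 31.0000 mod 24 = 7.0000; 22.0000 mod 24 = 22.0000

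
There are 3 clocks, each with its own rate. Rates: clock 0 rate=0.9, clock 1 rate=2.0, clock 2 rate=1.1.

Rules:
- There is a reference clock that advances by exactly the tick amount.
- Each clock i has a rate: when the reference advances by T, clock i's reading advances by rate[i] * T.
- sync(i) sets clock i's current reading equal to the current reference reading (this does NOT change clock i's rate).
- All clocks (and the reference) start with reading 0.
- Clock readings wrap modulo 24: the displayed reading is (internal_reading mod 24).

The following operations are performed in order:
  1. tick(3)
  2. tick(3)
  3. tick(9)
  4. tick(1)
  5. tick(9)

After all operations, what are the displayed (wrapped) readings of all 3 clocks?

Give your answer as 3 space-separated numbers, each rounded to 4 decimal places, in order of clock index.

Answer: 22.5000 2.0000 3.5000

Derivation:
After op 1 tick(3): ref=3.0000 raw=[2.7000 6.0000 3.3000]
After op 2 tick(3): ref=6.0000 raw=[5.4000 12.0000 6.6000]
After op 3 tick(9): ref=15.0000 raw=[13.5000 30.0000 16.5000]
After op 4 tick(1): ref=16.0000 raw=[14.4000 32.0000 17.6000]
After op 5 tick(9): ref=25.0000 raw=[22.5000 50.0000 27.5000]
Wrap final raw readings (mod 24): 22.5000 mod 24 = 22.5000; 50.0000 mod 24 = 2.0000; 27.5000 mod 24 = 3.5000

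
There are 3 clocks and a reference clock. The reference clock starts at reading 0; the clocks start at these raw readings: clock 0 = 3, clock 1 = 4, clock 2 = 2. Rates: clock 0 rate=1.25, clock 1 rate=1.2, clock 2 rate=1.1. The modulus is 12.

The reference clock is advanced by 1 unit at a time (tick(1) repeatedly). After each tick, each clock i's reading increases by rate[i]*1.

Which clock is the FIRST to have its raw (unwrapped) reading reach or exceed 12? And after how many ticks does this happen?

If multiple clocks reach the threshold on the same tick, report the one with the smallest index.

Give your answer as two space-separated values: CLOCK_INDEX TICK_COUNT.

Answer: 1 7

Derivation:
clock 0: start=3, rate=1.25, needs 12-3 = 9; ticks = ceil(9/1.25) = ceil(7.2000) = 8; reading at tick 8 = 3 + 1.25*8 = 13.0000
clock 1: start=4, rate=1.2, needs 12-4 = 8; ticks = ceil(8/1.2) = ceil(6.6667) = 7; reading at tick 7 = 4 + 1.2*7 = 12.4000
clock 2: start=2, rate=1.1, needs 12-2 = 10; ticks = ceil(10/1.1) = ceil(9.0909) = 10; reading at tick 10 = 2 + 1.1*10 = 13.0000
Minimum tick count = 7; winners = [1]; smallest index = 1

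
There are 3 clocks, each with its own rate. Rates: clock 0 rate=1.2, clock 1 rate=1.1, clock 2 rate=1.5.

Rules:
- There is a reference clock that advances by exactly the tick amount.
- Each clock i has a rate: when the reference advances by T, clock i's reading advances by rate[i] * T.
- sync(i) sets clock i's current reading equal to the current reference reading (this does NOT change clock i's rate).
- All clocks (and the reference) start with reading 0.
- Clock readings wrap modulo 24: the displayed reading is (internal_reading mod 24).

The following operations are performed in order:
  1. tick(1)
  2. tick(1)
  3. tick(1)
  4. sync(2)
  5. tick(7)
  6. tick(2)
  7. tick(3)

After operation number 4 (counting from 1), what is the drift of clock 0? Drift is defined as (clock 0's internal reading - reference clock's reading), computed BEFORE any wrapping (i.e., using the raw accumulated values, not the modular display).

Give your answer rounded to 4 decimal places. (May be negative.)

After op 1 tick(1): ref=1.0000 raw=[1.2000 1.1000 1.5000]
After op 2 tick(1): ref=2.0000 raw=[2.4000 2.2000 3.0000]
After op 3 tick(1): ref=3.0000 raw=[3.6000 3.3000 4.5000]
After op 4 sync(2): ref=3.0000 raw=[3.6000 3.3000 3.0000]
Drift of clock 0 after op 4: 3.6000 - 3.0000 = 0.6000

Answer: 0.6000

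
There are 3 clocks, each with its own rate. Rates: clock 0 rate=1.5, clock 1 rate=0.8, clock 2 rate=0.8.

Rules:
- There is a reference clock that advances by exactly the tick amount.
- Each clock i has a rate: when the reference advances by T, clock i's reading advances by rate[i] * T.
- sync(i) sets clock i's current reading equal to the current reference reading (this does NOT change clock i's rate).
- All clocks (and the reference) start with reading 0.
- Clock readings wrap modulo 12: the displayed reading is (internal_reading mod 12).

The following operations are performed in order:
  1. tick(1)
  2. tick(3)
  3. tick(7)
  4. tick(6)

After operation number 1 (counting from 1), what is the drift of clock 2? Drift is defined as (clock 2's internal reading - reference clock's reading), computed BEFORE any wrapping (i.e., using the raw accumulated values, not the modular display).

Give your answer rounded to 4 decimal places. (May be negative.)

Answer: -0.2000

Derivation:
After op 1 tick(1): ref=1.0000 raw=[1.5000 0.8000 0.8000]
Drift of clock 2 after op 1: 0.8000 - 1.0000 = -0.2000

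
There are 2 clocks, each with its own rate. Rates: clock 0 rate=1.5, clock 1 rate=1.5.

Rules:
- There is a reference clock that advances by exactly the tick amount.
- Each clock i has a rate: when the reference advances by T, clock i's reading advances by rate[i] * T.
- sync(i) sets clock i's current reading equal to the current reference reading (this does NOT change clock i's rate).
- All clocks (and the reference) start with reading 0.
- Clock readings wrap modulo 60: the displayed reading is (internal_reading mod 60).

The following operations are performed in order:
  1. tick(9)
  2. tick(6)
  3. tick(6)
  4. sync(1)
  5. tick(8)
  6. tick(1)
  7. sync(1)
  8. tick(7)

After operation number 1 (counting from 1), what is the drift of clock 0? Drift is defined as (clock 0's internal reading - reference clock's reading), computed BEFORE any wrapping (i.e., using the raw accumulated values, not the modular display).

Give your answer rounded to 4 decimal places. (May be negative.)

Answer: 4.5000

Derivation:
After op 1 tick(9): ref=9.0000 raw=[13.5000 13.5000]
Drift of clock 0 after op 1: 13.5000 - 9.0000 = 4.5000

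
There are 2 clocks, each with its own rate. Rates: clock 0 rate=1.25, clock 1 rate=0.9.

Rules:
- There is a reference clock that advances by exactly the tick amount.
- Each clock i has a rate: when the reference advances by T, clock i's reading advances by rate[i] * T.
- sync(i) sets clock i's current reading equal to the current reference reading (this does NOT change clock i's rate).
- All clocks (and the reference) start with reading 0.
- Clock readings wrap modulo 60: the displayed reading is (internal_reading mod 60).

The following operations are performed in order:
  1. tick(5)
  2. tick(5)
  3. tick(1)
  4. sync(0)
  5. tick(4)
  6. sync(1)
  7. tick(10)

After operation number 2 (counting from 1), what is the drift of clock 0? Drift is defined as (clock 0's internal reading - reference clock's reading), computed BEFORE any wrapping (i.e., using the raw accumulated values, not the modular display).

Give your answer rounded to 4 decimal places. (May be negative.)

Answer: 2.5000

Derivation:
After op 1 tick(5): ref=5.0000 raw=[6.2500 4.5000]
After op 2 tick(5): ref=10.0000 raw=[12.5000 9.0000]
Drift of clock 0 after op 2: 12.5000 - 10.0000 = 2.5000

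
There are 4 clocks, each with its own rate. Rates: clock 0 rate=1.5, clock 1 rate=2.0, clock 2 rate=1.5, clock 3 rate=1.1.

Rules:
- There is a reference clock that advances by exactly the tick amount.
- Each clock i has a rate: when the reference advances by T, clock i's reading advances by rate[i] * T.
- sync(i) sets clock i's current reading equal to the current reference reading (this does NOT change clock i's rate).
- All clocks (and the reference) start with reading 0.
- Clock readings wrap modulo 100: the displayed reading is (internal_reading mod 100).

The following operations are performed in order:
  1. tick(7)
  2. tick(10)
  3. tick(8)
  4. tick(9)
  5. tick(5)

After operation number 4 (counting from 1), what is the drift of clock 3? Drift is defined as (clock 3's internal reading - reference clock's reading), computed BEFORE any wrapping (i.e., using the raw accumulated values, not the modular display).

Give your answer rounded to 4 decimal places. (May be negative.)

Answer: 3.4000

Derivation:
After op 1 tick(7): ref=7.0000 raw=[10.5000 14.0000 10.5000 7.7000]
After op 2 tick(10): ref=17.0000 raw=[25.5000 34.0000 25.5000 18.7000]
After op 3 tick(8): ref=25.0000 raw=[37.5000 50.0000 37.5000 27.5000]
After op 4 tick(9): ref=34.0000 raw=[51.0000 68.0000 51.0000 37.4000]
Drift of clock 3 after op 4: 37.4000 - 34.0000 = 3.4000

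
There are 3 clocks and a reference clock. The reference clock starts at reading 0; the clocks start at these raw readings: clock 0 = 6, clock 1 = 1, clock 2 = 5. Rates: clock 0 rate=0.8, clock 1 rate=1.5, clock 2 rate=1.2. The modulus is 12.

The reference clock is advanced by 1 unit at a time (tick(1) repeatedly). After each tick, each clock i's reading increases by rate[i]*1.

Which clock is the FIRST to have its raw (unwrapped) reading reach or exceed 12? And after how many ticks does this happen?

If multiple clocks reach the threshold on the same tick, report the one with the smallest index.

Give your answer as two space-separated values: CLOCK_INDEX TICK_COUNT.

Answer: 2 6

Derivation:
clock 0: start=6, rate=0.8, needs 12-6 = 6; ticks = ceil(6/0.8) = ceil(7.5000) = 8; reading at tick 8 = 6 + 0.8*8 = 12.4000
clock 1: start=1, rate=1.5, needs 12-1 = 11; ticks = ceil(11/1.5) = ceil(7.3333) = 8; reading at tick 8 = 1 + 1.5*8 = 13.0000
clock 2: start=5, rate=1.2, needs 12-5 = 7; ticks = ceil(7/1.2) = ceil(5.8333) = 6; reading at tick 6 = 5 + 1.2*6 = 12.2000
Minimum tick count = 6; winners = [2]; smallest index = 2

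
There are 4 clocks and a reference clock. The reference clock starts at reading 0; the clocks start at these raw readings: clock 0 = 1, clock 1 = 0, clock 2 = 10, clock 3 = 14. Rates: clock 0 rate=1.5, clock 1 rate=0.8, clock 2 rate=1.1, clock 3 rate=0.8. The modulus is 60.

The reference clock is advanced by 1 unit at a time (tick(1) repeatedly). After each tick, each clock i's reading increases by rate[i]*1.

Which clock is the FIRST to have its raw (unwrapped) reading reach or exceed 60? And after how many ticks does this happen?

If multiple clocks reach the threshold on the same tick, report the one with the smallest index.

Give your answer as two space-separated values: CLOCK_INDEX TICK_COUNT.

clock 0: start=1, rate=1.5, needs 60-1 = 59; ticks = ceil(59/1.5) = ceil(39.3333) = 40; reading at tick 40 = 1 + 1.5*40 = 61.0000
clock 1: start=0, rate=0.8, needs 60-0 = 60; ticks = ceil(60/0.8) = ceil(75.0000) = 75; reading at tick 75 = 0 + 0.8*75 = 60.0000
clock 2: start=10, rate=1.1, needs 60-10 = 50; ticks = ceil(50/1.1) = ceil(45.4545) = 46; reading at tick 46 = 10 + 1.1*46 = 60.6000
clock 3: start=14, rate=0.8, needs 60-14 = 46; ticks = ceil(46/0.8) = ceil(57.5000) = 58; reading at tick 58 = 14 + 0.8*58 = 60.4000
Minimum tick count = 40; winners = [0]; smallest index = 0

Answer: 0 40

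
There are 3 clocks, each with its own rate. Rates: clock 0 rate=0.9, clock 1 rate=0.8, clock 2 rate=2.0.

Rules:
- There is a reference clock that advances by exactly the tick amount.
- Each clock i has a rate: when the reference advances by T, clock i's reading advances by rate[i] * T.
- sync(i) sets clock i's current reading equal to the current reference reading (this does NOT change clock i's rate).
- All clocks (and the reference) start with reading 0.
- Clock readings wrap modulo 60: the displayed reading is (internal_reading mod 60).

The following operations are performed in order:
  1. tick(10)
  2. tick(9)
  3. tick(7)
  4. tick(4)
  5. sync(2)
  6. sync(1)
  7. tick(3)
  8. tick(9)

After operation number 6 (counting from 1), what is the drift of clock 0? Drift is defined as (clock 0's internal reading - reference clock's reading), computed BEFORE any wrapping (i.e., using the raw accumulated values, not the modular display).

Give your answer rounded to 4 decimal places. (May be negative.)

Answer: -3.0000

Derivation:
After op 1 tick(10): ref=10.0000 raw=[9.0000 8.0000 20.0000]
After op 2 tick(9): ref=19.0000 raw=[17.1000 15.2000 38.0000]
After op 3 tick(7): ref=26.0000 raw=[23.4000 20.8000 52.0000]
After op 4 tick(4): ref=30.0000 raw=[27.0000 24.0000 60.0000]
After op 5 sync(2): ref=30.0000 raw=[27.0000 24.0000 30.0000]
After op 6 sync(1): ref=30.0000 raw=[27.0000 30.0000 30.0000]
Drift of clock 0 after op 6: 27.0000 - 30.0000 = -3.0000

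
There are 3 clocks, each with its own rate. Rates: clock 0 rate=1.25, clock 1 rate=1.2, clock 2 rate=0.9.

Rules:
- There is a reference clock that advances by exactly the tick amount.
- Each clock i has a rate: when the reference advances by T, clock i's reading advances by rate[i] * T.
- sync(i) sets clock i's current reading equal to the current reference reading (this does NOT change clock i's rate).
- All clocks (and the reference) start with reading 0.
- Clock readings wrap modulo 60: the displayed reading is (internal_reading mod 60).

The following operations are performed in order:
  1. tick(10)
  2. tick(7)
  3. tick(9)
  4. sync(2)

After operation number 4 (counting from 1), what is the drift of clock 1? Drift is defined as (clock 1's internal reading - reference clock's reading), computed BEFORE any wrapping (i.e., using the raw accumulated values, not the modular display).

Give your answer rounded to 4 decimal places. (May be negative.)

After op 1 tick(10): ref=10.0000 raw=[12.5000 12.0000 9.0000]
After op 2 tick(7): ref=17.0000 raw=[21.2500 20.4000 15.3000]
After op 3 tick(9): ref=26.0000 raw=[32.5000 31.2000 23.4000]
After op 4 sync(2): ref=26.0000 raw=[32.5000 31.2000 26.0000]
Drift of clock 1 after op 4: 31.2000 - 26.0000 = 5.2000

Answer: 5.2000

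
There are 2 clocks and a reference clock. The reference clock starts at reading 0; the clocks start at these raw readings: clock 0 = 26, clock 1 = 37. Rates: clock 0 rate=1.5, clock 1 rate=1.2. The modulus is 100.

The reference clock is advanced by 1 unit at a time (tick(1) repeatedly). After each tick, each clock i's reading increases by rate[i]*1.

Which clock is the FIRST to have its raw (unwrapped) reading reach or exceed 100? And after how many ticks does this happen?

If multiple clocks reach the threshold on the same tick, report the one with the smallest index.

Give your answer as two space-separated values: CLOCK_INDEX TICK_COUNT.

clock 0: start=26, rate=1.5, needs 100-26 = 74; ticks = ceil(74/1.5) = ceil(49.3333) = 50; reading at tick 50 = 26 + 1.5*50 = 101.0000
clock 1: start=37, rate=1.2, needs 100-37 = 63; ticks = ceil(63/1.2) = ceil(52.5000) = 53; reading at tick 53 = 37 + 1.2*53 = 100.6000
Minimum tick count = 50; winners = [0]; smallest index = 0

Answer: 0 50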